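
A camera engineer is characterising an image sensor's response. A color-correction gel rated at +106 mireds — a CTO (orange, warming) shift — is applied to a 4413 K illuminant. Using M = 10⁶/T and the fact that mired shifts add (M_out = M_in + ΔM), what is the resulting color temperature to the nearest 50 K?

3000 K

M_in = 10⁶/4413 = 226.60 mireds.
M_out = 226.60 + (+106) = 332.60 mireds.
T_out = 10⁶/332.60 = 3006.6 K → 3000 K.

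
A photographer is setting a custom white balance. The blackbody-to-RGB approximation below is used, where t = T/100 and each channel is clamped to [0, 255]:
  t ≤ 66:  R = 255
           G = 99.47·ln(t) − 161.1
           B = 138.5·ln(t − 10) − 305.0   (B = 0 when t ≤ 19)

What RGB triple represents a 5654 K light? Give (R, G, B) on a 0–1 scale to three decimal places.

(1.000, 0.942, 0.890)

t = 5654/100 = 56.54; the t ≤ 66 branch applies.
R = 255 by definition for t ≤ 66.
G = 99.47·ln 56.54 − 161.1 = 99.47·4.0349 − 161.1 = 240.256.
B = 138.5·ln(56.54 − 10) − 305.0 = 138.5·ln 46.54 − 305.0 = 138.5·3.8403 − 305.0 = 226.883.
Dividing each by 255: (1.0000, 0.9422, 0.8897) → (1.000, 0.942, 0.890).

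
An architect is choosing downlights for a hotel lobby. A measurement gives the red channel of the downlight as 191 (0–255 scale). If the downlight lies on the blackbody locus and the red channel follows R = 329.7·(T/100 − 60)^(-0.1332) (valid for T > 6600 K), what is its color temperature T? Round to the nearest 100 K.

(t − 60)^(-0.1332) = 191/329.7 = 0.57931.
t − 60 = 0.57931^(1/-0.1332) = 0.57931^(-7.508) = 60.245, so t = 120.245.
T = 100·t = 12025 K → 12000 K to the nearest 100 K.

12000 K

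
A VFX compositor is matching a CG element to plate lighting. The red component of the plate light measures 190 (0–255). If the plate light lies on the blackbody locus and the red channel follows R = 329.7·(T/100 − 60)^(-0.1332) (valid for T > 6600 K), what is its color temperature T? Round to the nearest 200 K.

12200 K

(t − 60)^(-0.1332) = 190/329.7 = 0.57628.
t − 60 = 0.57628^(1/-0.1332) = 0.57628^(-7.508) = 62.667, so t = 122.667.
T = 100·t = 12267 K → 12200 K to the nearest 200 K.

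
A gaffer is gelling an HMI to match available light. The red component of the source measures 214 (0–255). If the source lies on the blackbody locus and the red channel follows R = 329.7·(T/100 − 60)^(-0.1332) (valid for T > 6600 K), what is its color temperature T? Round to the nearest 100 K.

(t − 60)^(-0.1332) = 214/329.7 = 0.64907.
t − 60 = 0.64907^(1/-0.1332) = 0.64907^(-7.508) = 25.657, so t = 85.657.
T = 100·t = 8566 K → 8600 K to the nearest 100 K.

8600 K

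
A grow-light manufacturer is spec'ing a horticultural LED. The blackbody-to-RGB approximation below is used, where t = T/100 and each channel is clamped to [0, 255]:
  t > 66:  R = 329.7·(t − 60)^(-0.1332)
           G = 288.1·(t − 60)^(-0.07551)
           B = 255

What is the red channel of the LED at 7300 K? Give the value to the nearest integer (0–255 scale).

234

t = 7300/100 = 73; the t > 66 branch applies.
R = 329.7·(73 − 60)^(-0.1332) = 329.7·13^(-0.1332) = 329.7·0.71060 = 234.283.
Rounded: 234.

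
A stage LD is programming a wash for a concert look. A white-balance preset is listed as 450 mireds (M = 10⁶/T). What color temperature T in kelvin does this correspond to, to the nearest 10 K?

T = 10⁶ / 450 = 2222.22 K → 2220 K.

2220 K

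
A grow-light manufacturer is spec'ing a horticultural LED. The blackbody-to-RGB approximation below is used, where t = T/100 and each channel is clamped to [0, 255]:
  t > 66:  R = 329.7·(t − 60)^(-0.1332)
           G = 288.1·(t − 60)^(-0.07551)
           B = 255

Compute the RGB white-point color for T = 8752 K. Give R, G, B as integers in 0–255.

t = 8752/100 = 87.52; the t > 66 branch applies.
R = 329.7·(87.52 − 60)^(-0.1332) = 329.7·27.52^(-0.1332) = 329.7·0.64304 = 212.011.
G = 288.1·(87.52 − 60)^(-0.07551) = 288.1·27.52^(-0.07551) = 288.1·0.77856 = 224.303.
B = 255 by definition for t > 66.
Rounded: (212, 224, 255).

R=212, G=224, B=255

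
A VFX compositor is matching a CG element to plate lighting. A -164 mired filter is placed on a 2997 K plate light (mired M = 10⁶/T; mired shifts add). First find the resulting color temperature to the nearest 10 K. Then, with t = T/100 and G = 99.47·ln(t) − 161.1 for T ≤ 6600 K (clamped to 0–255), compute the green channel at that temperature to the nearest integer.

M_in = 10⁶/2997 = 333.67; M_out = 333.67 + (-164) = 169.67.
T_out = 10⁶/169.67 = 5893.9 K → 5890 K; t = 58.9.
G = 99.47·ln 58.9 − 161.1 = 99.47·4.0758 − 161.1 = 244.324.
Rounded: 244.

244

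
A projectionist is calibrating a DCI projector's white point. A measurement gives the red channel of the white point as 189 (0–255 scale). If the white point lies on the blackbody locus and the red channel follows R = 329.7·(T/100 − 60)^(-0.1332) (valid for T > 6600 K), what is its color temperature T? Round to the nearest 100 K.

(t − 60)^(-0.1332) = 189/329.7 = 0.57325.
t − 60 = 0.57325^(1/-0.1332) = 0.57325^(-7.508) = 65.199, so t = 125.199.
T = 100·t = 12520 K → 12500 K to the nearest 100 K.

12500 K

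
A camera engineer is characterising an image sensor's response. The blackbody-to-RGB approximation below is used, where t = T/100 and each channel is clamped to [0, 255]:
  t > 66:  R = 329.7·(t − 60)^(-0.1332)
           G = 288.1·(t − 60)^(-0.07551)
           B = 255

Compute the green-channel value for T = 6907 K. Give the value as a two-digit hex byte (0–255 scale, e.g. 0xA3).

0xF4

t = 6907/100 = 69.07; the t > 66 branch applies.
G = 288.1·(69.07 − 60)^(-0.07551) = 288.1·9.07^(-0.07551) = 288.1·0.84662 = 243.913.
Rounded: 244; in hex, 0xF4.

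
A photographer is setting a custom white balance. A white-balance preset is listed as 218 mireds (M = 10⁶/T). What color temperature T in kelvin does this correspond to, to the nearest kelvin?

T = 10⁶ / 218 = 4587.16 K → 4587 K.

4587 K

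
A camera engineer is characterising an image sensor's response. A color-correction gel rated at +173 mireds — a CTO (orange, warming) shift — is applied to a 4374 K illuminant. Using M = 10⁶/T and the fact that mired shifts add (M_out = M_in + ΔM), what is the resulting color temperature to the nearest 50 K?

2500 K

M_in = 10⁶/4374 = 228.62 mireds.
M_out = 228.62 + (+173) = 401.62 mireds.
T_out = 10⁶/401.62 = 2489.9 K → 2500 K.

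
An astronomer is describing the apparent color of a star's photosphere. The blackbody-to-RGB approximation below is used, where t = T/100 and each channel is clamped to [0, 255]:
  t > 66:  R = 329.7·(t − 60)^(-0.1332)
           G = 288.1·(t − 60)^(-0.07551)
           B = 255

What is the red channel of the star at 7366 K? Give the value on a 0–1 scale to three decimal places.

0.913

t = 7366/100 = 73.66; the t > 66 branch applies.
R = 329.7·(73.66 − 60)^(-0.1332) = 329.7·13.66^(-0.1332) = 329.7·0.70592 = 232.743.
On a 0–1 scale: 232.743/255 = 0.9127 → 0.913.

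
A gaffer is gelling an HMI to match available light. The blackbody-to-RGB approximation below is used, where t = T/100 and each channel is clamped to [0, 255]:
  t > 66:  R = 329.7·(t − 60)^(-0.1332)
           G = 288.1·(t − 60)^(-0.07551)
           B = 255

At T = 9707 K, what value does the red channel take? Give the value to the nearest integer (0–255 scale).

204

t = 9707/100 = 97.07; the t > 66 branch applies.
R = 329.7·(97.07 − 60)^(-0.1332) = 329.7·37.07^(-0.1332) = 329.7·0.61803 = 203.763.
Rounded: 204.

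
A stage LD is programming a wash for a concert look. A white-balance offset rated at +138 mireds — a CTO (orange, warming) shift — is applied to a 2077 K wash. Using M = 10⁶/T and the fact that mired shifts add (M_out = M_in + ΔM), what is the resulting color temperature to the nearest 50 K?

M_in = 10⁶/2077 = 481.46 mireds.
M_out = 481.46 + (+138) = 619.46 mireds.
T_out = 10⁶/619.46 = 1614.3 K → 1600 K.

1600 K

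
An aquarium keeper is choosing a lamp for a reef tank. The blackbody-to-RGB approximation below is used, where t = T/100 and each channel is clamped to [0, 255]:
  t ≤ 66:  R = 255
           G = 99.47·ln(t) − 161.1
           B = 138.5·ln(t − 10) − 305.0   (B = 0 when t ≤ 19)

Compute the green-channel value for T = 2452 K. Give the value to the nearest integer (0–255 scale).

157

t = 2452/100 = 24.52; the t ≤ 66 branch applies.
G = 99.47·ln 24.52 − 161.1 = 99.47·3.1995 − 161.1 = 157.153.
Rounded: 157.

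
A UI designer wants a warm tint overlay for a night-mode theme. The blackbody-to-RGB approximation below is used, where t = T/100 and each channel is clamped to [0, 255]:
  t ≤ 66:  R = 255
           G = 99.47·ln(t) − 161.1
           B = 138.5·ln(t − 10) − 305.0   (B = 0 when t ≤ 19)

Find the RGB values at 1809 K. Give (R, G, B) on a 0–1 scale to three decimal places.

(1.000, 0.498, 0.000)

t = 1809/100 = 18.09; the t ≤ 66 branch applies.
R = 255 by definition for t ≤ 66.
G = 99.47·ln 18.09 − 161.1 = 99.47·2.8954 − 161.1 = 126.901.
t = 18.09 ≤ 19, so B = 0.
Dividing each by 255: (1.0000, 0.4977, 0.0000) → (1.000, 0.498, 0.000).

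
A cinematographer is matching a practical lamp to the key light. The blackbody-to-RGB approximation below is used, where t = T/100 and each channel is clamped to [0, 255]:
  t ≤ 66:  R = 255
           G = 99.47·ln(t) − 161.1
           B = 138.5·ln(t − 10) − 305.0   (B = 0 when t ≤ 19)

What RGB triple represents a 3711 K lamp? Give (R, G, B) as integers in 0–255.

(255, 198, 152)

t = 3711/100 = 37.11; the t ≤ 66 branch applies.
R = 255 by definition for t ≤ 66.
G = 99.47·ln 37.11 − 161.1 = 99.47·3.6139 − 161.1 = 198.373.
B = 138.5·ln(37.11 − 10) − 305.0 = 138.5·ln 27.11 − 305.0 = 138.5·3.2999 − 305.0 = 152.037.
Rounded: (255, 198, 152).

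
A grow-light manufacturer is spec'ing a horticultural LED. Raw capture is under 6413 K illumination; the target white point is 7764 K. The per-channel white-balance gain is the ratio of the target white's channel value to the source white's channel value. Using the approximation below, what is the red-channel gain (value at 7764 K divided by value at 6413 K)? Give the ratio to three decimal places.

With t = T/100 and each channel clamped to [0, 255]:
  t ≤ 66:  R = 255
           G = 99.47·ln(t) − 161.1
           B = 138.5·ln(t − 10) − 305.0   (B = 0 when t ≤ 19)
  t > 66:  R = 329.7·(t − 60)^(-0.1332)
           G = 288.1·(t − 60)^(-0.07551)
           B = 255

At 6413 K (t = 64.13):
  R = 255 by definition for t ≤ 66.
At 7764 K (t = 77.64):
  R = 329.7·(77.64 − 60)^(-0.1332) = 329.7·17.64^(-0.1332) = 329.7·0.68229 = 224.950.
Gain = 224.950 / 255.000 = 0.8822 → 0.882.

0.882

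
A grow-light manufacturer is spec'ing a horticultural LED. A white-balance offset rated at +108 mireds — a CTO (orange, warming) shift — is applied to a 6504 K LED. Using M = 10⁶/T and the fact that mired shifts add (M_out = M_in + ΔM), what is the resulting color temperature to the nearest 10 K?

M_in = 10⁶/6504 = 153.75 mireds.
M_out = 153.75 + (+108) = 261.75 mireds.
T_out = 10⁶/261.75 = 3820.4 K → 3820 K.

3820 K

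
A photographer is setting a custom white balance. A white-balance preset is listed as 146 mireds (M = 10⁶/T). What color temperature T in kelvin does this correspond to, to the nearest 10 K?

6850 K

T = 10⁶ / 146 = 6849.32 K → 6850 K.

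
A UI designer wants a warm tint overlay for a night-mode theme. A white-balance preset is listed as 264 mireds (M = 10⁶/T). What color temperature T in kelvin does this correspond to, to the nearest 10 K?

3790 K

T = 10⁶ / 264 = 3787.88 K → 3790 K.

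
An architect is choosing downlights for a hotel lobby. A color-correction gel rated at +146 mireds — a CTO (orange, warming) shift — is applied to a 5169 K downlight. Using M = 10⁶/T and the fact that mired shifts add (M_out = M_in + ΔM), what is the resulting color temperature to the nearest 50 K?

2950 K

M_in = 10⁶/5169 = 193.46 mireds.
M_out = 193.46 + (+146) = 339.46 mireds.
T_out = 10⁶/339.46 = 2945.8 K → 2950 K.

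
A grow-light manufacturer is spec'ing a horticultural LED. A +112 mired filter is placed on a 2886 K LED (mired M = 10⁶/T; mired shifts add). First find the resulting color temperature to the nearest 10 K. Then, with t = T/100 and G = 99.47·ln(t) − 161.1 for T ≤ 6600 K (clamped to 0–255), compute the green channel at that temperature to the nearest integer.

145

M_in = 10⁶/2886 = 346.50; M_out = 346.50 + (+112) = 458.50.
T_out = 10⁶/458.50 = 2181.0 K → 2180 K; t = 21.8.
G = 99.47·ln 21.8 − 161.1 = 99.47·3.0819 − 161.1 = 145.458.
Rounded: 145.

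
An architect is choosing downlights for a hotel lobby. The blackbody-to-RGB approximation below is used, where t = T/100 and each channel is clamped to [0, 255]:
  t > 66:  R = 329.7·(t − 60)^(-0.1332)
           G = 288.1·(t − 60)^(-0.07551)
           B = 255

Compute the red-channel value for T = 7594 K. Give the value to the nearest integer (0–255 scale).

228

t = 7594/100 = 75.94; the t > 66 branch applies.
R = 329.7·(75.94 − 60)^(-0.1332) = 329.7·15.94^(-0.1332) = 329.7·0.69156 = 228.007.
Rounded: 228.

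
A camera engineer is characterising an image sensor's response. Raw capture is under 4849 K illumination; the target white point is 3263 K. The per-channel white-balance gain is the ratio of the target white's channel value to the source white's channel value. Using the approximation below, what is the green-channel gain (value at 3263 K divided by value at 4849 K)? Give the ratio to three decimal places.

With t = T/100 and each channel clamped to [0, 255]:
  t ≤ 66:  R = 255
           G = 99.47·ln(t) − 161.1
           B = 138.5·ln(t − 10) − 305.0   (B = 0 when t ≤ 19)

0.825

At 4849 K (t = 48.49):
  G = 99.47·ln 48.49 − 161.1 = 99.47·3.8814 − 161.1 = 224.979.
At 3263 K (t = 32.63):
  G = 99.47·ln 32.63 − 161.1 = 99.47·3.4852 − 161.1 = 185.576.
Gain = 185.576 / 224.979 = 0.8249 → 0.825.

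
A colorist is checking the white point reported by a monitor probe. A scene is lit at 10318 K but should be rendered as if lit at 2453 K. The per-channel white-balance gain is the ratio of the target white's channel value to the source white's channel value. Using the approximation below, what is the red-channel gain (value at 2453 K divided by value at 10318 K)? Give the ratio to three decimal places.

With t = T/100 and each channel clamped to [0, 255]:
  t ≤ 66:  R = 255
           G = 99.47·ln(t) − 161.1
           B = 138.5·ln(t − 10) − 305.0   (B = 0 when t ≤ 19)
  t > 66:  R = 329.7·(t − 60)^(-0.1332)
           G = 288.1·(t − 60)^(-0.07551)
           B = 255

1.277

At 10318 K (t = 103.18):
  R = 329.7·(103.18 − 60)^(-0.1332) = 329.7·43.18^(-0.1332) = 329.7·0.60559 = 199.664.
At 2453 K (t = 24.53):
  R = 255 by definition for t ≤ 66.
Gain = 255.000 / 199.664 = 1.2771 → 1.277.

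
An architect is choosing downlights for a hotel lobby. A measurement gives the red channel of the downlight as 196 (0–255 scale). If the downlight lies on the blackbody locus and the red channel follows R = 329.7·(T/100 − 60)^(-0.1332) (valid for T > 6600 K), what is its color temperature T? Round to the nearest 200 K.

11000 K

(t − 60)^(-0.1332) = 196/329.7 = 0.59448.
t − 60 = 0.59448^(1/-0.1332) = 0.59448^(-7.508) = 49.621, so t = 109.621.
T = 100·t = 10962 K → 11000 K to the nearest 200 K.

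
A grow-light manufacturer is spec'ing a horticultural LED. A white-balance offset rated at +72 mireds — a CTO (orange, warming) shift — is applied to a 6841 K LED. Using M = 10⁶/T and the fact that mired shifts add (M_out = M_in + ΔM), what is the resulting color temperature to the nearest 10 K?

M_in = 10⁶/6841 = 146.18 mireds.
M_out = 146.18 + (+72) = 218.18 mireds.
T_out = 10⁶/218.18 = 4583.4 K → 4580 K.

4580 K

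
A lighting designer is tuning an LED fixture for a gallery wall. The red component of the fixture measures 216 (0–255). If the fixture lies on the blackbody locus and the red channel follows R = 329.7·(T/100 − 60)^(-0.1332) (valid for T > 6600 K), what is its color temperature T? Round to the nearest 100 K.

(t − 60)^(-0.1332) = 216/329.7 = 0.65514.
t − 60 = 0.65514^(1/-0.1332) = 0.65514^(-7.508) = 23.926, so t = 83.926.
T = 100·t = 8393 K → 8400 K to the nearest 100 K.

8400 K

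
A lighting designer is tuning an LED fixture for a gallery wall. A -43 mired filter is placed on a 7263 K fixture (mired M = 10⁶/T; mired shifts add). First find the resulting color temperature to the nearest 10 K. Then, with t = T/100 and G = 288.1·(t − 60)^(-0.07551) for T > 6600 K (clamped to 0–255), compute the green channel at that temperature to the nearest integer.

216

M_in = 10⁶/7263 = 137.68; M_out = 137.68 + (-43) = 94.68.
T_out = 10⁶/94.68 = 10561.4 K → 10560 K; t = 105.6.
G = 288.1·(105.6 − 60)^(-0.07551) = 288.1·45.6^(-0.07551) = 288.1·0.74943 = 215.911.
Rounded: 216.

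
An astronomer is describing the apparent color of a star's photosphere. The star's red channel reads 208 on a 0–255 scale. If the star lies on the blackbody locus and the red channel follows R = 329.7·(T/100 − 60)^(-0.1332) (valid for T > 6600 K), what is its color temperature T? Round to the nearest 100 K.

(t − 60)^(-0.1332) = 208/329.7 = 0.63088.
t − 60 = 0.63088^(1/-0.1332) = 0.63088^(-7.508) = 31.763, so t = 91.763.
T = 100·t = 9176 K → 9200 K to the nearest 100 K.

9200 K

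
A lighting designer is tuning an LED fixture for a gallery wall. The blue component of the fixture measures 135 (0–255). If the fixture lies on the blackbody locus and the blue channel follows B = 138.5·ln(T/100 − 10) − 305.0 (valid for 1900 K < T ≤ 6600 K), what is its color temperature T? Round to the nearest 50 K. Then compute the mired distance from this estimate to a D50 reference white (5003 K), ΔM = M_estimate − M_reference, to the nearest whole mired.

+94 mireds

ln(t − 10) = (135 + 305.0) / 138.5 = 3.1769.
t − 10 = e^3.1769 = 23.972, so t = 33.972.
T = 100·t = 3397 K → 3400 K to the nearest 50 K.
M_estimate = 10⁶/3400 = 294.12; M_reference = 10⁶/5003 = 199.88.
ΔM = 294.12 − 199.88 = 94.24 → +94 mireds.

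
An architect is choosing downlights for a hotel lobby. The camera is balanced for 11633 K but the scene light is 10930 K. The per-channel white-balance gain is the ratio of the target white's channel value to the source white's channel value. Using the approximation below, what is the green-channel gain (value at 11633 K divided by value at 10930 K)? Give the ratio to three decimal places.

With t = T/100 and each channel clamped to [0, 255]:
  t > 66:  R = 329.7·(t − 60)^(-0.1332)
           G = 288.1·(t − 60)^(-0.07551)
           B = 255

At 10930 K (t = 109.3):
  G = 288.1·(109.3 − 60)^(-0.07551) = 288.1·49.3^(-0.07551) = 288.1·0.74503 = 214.643.
At 11633 K (t = 116.33):
  G = 288.1·(116.33 − 60)^(-0.07551) = 288.1·56.33^(-0.07551) = 288.1·0.73757 = 212.493.
Gain = 212.493 / 214.643 = 0.9900 → 0.990.

0.990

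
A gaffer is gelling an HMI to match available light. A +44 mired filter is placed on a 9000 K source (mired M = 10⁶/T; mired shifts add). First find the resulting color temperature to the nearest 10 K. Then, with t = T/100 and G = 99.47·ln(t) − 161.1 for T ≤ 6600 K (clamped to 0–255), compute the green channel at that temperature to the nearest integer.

M_in = 10⁶/9000 = 111.11; M_out = 111.11 + (+44) = 155.11.
T_out = 10⁶/155.11 = 6447.0 K → 6450 K; t = 64.5.
G = 99.47·ln 64.5 − 161.1 = 99.47·4.1667 − 161.1 = 253.358.
Rounded: 253.

253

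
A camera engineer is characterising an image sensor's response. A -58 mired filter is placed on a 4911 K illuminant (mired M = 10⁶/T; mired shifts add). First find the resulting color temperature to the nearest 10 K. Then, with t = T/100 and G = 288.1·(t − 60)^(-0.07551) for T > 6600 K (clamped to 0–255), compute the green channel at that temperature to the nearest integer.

M_in = 10⁶/4911 = 203.62; M_out = 203.62 + (-58) = 145.62.
T_out = 10⁶/145.62 = 6867.0 K → 6870 K; t = 68.7.
G = 288.1·(68.7 − 60)^(-0.07551) = 288.1·8.7^(-0.07551) = 288.1·0.84929 = 244.681.
Rounded: 245.

245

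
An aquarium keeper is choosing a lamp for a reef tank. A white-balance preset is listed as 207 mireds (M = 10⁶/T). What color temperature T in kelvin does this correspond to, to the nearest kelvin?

4831 K

T = 10⁶ / 207 = 4830.92 K → 4831 K.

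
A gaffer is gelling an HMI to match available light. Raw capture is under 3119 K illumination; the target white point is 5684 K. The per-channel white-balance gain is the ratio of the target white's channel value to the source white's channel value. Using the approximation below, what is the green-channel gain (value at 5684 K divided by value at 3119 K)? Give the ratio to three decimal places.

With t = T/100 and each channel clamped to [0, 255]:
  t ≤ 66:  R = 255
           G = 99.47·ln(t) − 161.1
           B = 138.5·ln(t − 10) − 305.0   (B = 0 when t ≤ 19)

1.330

At 3119 K (t = 31.19):
  G = 99.47·ln 31.19 − 161.1 = 99.47·3.4401 − 161.1 = 181.087.
At 5684 K (t = 56.84):
  G = 99.47·ln 56.84 − 161.1 = 99.47·4.0402 − 161.1 = 240.783.
Gain = 240.783 / 181.087 = 1.3297 → 1.330.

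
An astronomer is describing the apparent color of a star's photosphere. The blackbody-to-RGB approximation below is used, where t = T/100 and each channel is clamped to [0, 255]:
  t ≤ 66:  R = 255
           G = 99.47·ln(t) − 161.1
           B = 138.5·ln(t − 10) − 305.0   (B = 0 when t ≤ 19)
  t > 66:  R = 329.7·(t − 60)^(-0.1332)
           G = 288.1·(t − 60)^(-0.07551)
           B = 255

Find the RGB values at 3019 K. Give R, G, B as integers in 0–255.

t = 3019/100 = 30.19; the t ≤ 66 branch applies.
R = 255 by definition for t ≤ 66.
G = 99.47·ln 30.19 − 161.1 = 99.47·3.4075 − 161.1 = 177.845.
B = 138.5·ln(30.19 − 10) − 305.0 = 138.5·ln 20.19 − 305.0 = 138.5·3.0052 − 305.0 = 111.218.
Rounded: (255, 178, 111).

R=255, G=178, B=111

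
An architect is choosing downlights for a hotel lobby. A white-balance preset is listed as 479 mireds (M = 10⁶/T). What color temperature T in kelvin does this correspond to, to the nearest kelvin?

T = 10⁶ / 479 = 2087.68 K → 2088 K.

2088 K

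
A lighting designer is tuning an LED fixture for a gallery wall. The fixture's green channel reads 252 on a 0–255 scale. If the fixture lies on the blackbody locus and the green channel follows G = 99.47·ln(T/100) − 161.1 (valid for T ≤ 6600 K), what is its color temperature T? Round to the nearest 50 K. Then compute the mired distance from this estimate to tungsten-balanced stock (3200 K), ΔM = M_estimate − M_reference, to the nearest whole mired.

-155 mireds

ln t = (252 + 161.1) / 99.47 = 4.1530.
t = e^4.1530 = 63.625.
T = 100·t = 6363 K → 6350 K to the nearest 50 K.
M_estimate = 10⁶/6350 = 157.48; M_reference = 10⁶/3200 = 312.50.
ΔM = 157.48 − 312.50 = -155.02 → -155 mireds.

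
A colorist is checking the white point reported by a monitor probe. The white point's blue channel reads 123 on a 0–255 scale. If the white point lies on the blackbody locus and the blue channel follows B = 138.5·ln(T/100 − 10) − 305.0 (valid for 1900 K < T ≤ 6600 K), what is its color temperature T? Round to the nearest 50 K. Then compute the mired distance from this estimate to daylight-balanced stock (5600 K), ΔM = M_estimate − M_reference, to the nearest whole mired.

+134 mireds

ln(t − 10) = (123 + 305.0) / 138.5 = 3.0903.
t − 10 = e^3.0903 = 21.983, so t = 31.983.
T = 100·t = 3198 K → 3200 K to the nearest 50 K.
M_estimate = 10⁶/3200 = 312.50; M_reference = 10⁶/5600 = 178.57.
ΔM = 312.50 − 178.57 = 133.93 → +134 mireds.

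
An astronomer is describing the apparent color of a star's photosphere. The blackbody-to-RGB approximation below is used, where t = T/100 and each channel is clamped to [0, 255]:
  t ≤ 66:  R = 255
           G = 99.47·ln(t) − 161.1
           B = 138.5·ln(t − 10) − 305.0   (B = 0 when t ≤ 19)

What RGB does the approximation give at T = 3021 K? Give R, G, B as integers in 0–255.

R=255, G=178, B=111

t = 3021/100 = 30.21; the t ≤ 66 branch applies.
R = 255 by definition for t ≤ 66.
G = 99.47·ln 30.21 − 161.1 = 99.47·3.4082 − 161.1 = 177.911.
B = 138.5·ln(30.21 − 10) − 305.0 = 138.5·ln 20.21 − 305.0 = 138.5·3.0062 − 305.0 = 111.356.
Rounded: (255, 178, 111).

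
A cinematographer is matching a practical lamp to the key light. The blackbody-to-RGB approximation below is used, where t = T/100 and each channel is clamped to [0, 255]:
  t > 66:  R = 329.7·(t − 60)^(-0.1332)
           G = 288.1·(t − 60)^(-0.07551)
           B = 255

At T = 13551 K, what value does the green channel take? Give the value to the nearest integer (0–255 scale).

t = 13551/100 = 135.51; the t > 66 branch applies.
G = 288.1·(135.51 − 60)^(-0.07551) = 288.1·75.51^(-0.07551) = 288.1·0.72143 = 207.843.
Rounded: 208.

208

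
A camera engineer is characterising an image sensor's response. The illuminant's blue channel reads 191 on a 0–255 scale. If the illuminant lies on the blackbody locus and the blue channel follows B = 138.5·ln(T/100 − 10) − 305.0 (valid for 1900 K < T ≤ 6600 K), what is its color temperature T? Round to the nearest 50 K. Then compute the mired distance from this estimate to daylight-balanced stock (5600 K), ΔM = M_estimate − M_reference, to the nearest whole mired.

+39 mireds

ln(t − 10) = (191 + 305.0) / 138.5 = 3.5812.
t − 10 = e^3.5812 = 35.918, so t = 45.918.
T = 100·t = 4592 K → 4600 K to the nearest 50 K.
M_estimate = 10⁶/4600 = 217.39; M_reference = 10⁶/5600 = 178.57.
ΔM = 217.39 − 178.57 = 38.82 → +39 mireds.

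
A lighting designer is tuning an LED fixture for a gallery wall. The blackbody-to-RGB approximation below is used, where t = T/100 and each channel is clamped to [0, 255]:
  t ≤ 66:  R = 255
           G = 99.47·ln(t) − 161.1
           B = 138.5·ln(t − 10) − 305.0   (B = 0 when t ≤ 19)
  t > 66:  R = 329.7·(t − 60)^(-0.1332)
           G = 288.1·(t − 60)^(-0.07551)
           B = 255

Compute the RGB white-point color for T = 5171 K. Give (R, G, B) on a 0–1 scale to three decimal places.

(1.000, 0.907, 0.830)

t = 5171/100 = 51.71; the t ≤ 66 branch applies.
R = 255 by definition for t ≤ 66.
G = 99.47·ln 51.71 − 161.1 = 99.47·3.9457 − 161.1 = 231.374.
B = 138.5·ln(51.71 − 10) − 305.0 = 138.5·ln 41.71 − 305.0 = 138.5·3.7307 − 305.0 = 211.708.
Dividing each by 255: (1.0000, 0.9073, 0.8302) → (1.000, 0.907, 0.830).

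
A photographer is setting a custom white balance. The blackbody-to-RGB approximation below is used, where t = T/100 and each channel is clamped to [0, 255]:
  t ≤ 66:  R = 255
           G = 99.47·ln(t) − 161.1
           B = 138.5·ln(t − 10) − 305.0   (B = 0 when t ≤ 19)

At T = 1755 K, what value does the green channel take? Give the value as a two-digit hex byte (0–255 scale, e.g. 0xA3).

t = 1755/100 = 17.55; the t ≤ 66 branch applies.
G = 99.47·ln 17.55 − 161.1 = 99.47·2.8651 − 161.1 = 123.887.
Rounded: 124; in hex, 0x7C.

0x7C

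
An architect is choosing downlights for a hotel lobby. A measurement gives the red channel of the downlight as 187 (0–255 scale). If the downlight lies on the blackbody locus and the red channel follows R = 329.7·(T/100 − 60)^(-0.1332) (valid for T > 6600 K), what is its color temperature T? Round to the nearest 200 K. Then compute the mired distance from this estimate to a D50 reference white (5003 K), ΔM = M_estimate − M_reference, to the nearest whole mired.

-123 mireds

(t − 60)^(-0.1332) = 187/329.7 = 0.56718.
t − 60 = 0.56718^(1/-0.1332) = 0.56718^(-7.508) = 70.620, so t = 130.620.
T = 100·t = 13062 K → 13000 K to the nearest 200 K.
M_estimate = 10⁶/13000 = 76.92; M_reference = 10⁶/5003 = 199.88.
ΔM = 76.92 − 199.88 = -122.96 → -123 mireds.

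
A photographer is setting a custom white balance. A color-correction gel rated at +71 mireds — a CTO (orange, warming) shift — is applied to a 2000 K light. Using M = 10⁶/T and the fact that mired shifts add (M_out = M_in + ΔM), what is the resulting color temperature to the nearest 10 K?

M_in = 10⁶/2000 = 500.00 mireds.
M_out = 500.00 + (+71) = 571.00 mireds.
T_out = 10⁶/571.00 = 1751.3 K → 1750 K.

1750 K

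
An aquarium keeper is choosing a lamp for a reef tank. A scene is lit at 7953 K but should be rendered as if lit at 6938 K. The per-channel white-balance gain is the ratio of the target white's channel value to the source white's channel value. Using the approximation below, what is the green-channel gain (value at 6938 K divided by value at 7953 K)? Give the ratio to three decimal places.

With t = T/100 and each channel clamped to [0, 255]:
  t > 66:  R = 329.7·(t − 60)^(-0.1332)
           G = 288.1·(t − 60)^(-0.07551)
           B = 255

At 7953 K (t = 79.53):
  G = 288.1·(79.53 − 60)^(-0.07551) = 288.1·19.53^(-0.07551) = 288.1·0.79899 = 230.188.
At 6938 K (t = 69.38):
  G = 288.1·(69.38 − 60)^(-0.07551) = 288.1·9.38^(-0.07551) = 288.1·0.84448 = 243.294.
Gain = 243.294 / 230.188 = 1.0569 → 1.057.

1.057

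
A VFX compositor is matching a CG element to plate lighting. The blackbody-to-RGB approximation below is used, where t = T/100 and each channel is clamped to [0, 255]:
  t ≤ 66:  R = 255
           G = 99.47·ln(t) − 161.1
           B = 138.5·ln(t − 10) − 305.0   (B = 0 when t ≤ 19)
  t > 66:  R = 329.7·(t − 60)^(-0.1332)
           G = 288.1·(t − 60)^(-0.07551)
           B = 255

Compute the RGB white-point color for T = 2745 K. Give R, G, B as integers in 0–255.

R=255, G=168, B=91

t = 2745/100 = 27.45; the t ≤ 66 branch applies.
R = 255 by definition for t ≤ 66.
G = 99.47·ln 27.45 − 161.1 = 99.47·3.3124 − 161.1 = 168.381.
B = 138.5·ln(27.45 − 10) − 305.0 = 138.5·ln 17.45 − 305.0 = 138.5·2.8593 − 305.0 = 91.019.
Rounded: (255, 168, 91).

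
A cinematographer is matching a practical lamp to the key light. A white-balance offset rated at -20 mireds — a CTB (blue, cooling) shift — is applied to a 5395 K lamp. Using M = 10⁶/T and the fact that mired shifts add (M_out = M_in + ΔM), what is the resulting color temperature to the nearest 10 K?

M_in = 10⁶/5395 = 185.36 mireds.
M_out = 185.36 + (-20) = 165.36 mireds.
T_out = 10⁶/165.36 = 6047.5 K → 6050 K.

6050 K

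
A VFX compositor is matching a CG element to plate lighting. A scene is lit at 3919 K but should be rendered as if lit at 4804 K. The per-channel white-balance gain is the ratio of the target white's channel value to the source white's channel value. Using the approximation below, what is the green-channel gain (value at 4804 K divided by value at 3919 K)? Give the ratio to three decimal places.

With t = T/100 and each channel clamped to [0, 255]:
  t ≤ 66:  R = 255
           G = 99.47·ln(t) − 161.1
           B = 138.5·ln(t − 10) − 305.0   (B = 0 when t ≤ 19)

At 3919 K (t = 39.19):
  G = 99.47·ln 39.19 − 161.1 = 99.47·3.6684 − 161.1 = 203.798.
At 4804 K (t = 48.04):
  G = 99.47·ln 48.04 − 161.1 = 99.47·3.8720 − 161.1 = 224.051.
Gain = 224.051 / 203.798 = 1.0994 → 1.099.

1.099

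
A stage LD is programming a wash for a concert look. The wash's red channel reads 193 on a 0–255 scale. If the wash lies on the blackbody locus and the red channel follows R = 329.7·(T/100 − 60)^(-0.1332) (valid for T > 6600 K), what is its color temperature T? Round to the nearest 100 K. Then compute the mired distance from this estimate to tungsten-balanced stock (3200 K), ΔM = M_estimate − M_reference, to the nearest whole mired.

-226 mireds

(t − 60)^(-0.1332) = 193/329.7 = 0.58538.
t − 60 = 0.58538^(1/-0.1332) = 0.58538^(-7.508) = 55.713, so t = 115.713.
T = 100·t = 11571 K → 11600 K to the nearest 100 K.
M_estimate = 10⁶/11600 = 86.21; M_reference = 10⁶/3200 = 312.50.
ΔM = 86.21 − 312.50 = -226.29 → -226 mireds.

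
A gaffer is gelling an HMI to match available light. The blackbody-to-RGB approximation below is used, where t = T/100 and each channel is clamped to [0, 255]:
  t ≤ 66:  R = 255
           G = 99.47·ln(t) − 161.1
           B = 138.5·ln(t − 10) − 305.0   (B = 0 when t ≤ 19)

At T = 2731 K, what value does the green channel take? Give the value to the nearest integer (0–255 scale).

168

t = 2731/100 = 27.31; the t ≤ 66 branch applies.
G = 99.47·ln 27.31 − 161.1 = 99.47·3.3073 − 161.1 = 167.872.
Rounded: 168.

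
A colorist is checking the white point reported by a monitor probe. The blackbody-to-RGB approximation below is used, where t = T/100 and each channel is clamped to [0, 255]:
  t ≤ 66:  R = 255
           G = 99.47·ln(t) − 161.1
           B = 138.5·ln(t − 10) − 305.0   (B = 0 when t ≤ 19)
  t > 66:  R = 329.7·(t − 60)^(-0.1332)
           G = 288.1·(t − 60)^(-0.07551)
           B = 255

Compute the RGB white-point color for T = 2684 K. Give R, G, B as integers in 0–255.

R=255, G=166, B=86

t = 2684/100 = 26.84; the t ≤ 66 branch applies.
R = 255 by definition for t ≤ 66.
G = 99.47·ln 26.84 − 161.1 = 99.47·3.2899 − 161.1 = 166.146.
B = 138.5·ln(26.84 − 10) − 305.0 = 138.5·ln 16.84 − 305.0 = 138.5·2.8238 − 305.0 = 86.090.
Rounded: (255, 166, 86).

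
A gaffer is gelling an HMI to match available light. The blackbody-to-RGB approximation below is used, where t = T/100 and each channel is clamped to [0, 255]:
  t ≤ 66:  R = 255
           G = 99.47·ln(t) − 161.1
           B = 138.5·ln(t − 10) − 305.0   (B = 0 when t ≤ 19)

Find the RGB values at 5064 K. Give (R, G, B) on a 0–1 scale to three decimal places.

t = 5064/100 = 50.64; the t ≤ 66 branch applies.
R = 255 by definition for t ≤ 66.
G = 99.47·ln 50.64 − 161.1 = 99.47·3.9247 − 161.1 = 229.294.
B = 138.5·ln(50.64 − 10) − 305.0 = 138.5·ln 40.64 − 305.0 = 138.5·3.7048 − 305.0 = 208.108.
Dividing each by 255: (1.0000, 0.8992, 0.8161) → (1.000, 0.899, 0.816).

(1.000, 0.899, 0.816)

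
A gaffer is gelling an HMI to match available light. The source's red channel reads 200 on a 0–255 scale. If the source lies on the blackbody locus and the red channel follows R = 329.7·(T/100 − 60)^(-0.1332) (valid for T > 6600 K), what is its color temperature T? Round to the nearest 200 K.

10200 K

(t − 60)^(-0.1332) = 200/329.7 = 0.60661.
t − 60 = 0.60661^(1/-0.1332) = 0.60661^(-7.508) = 42.638, so t = 102.638.
T = 100·t = 10264 K → 10200 K to the nearest 200 K.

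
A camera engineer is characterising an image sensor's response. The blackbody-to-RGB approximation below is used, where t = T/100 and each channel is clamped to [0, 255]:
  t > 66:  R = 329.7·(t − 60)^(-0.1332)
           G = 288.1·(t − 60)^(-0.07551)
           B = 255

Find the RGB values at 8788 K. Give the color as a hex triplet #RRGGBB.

t = 8788/100 = 87.88; the t > 66 branch applies.
R = 329.7·(87.88 − 60)^(-0.1332) = 329.7·27.88^(-0.1332) = 329.7·0.64193 = 211.644.
G = 288.1·(87.88 − 60)^(-0.07551) = 288.1·27.88^(-0.07551) = 288.1·0.77780 = 224.083.
B = 255 by definition for t > 66.
Rounded: (212, 224, 255).
In hex: #D4E0FF.

#D4E0FF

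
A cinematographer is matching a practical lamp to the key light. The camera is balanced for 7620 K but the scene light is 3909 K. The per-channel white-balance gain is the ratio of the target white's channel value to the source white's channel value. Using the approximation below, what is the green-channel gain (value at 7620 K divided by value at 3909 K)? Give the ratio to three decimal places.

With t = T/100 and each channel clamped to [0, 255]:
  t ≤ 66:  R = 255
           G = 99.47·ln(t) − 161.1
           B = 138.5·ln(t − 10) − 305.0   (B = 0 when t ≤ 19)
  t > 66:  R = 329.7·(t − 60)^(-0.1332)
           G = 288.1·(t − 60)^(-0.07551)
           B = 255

1.147

At 3909 K (t = 39.09):
  G = 99.47·ln 39.09 − 161.1 = 99.47·3.6659 − 161.1 = 203.544.
At 7620 K (t = 76.2):
  G = 288.1·(76.2 − 60)^(-0.07551) = 288.1·16.2^(-0.07551) = 288.1·0.81034 = 233.460.
Gain = 233.460 / 203.544 = 1.1470 → 1.147.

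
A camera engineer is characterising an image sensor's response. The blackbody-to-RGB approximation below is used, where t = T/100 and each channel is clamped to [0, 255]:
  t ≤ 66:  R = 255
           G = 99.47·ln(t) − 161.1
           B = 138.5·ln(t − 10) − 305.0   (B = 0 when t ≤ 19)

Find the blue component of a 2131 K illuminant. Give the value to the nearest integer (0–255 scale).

31

t = 2131/100 = 21.31; the t ≤ 66 branch applies.
B = 138.5·ln(21.31 − 10) − 305.0 = 138.5·ln 11.31 − 305.0 = 138.5·2.4257 − 305.0 = 30.958.
Rounded: 31.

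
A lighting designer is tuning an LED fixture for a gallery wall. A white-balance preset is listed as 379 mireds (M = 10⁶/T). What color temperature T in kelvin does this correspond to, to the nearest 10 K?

2640 K

T = 10⁶ / 379 = 2638.52 K → 2640 K.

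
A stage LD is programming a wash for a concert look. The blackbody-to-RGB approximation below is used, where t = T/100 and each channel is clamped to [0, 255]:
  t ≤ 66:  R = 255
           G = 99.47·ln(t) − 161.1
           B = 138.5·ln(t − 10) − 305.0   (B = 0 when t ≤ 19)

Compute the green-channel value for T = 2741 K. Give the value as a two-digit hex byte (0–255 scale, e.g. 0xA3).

0xA8

t = 2741/100 = 27.41; the t ≤ 66 branch applies.
G = 99.47·ln 27.41 − 161.1 = 99.47·3.3109 − 161.1 = 168.236.
Rounded: 168; in hex, 0xA8.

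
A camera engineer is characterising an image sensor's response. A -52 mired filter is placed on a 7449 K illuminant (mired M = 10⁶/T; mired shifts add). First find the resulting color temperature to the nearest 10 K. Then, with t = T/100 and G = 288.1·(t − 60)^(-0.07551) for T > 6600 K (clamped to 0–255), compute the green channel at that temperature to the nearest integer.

211

M_in = 10⁶/7449 = 134.25; M_out = 134.25 + (-52) = 82.25.
T_out = 10⁶/82.25 = 12158.6 K → 12160 K; t = 121.6.
G = 288.1·(121.6 − 60)^(-0.07551) = 288.1·61.6^(-0.07551) = 288.1·0.73260 = 211.063.
Rounded: 211.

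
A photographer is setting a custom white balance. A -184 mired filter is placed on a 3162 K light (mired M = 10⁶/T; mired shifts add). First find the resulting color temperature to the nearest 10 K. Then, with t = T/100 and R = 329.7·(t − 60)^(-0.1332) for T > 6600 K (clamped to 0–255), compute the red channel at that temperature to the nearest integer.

229

M_in = 10⁶/3162 = 316.26; M_out = 316.26 + (-184) = 132.26.
T_out = 10⁶/132.26 = 7561.1 K → 7560 K; t = 75.6.
R = 329.7·(75.6 − 60)^(-0.1332) = 329.7·15.6^(-0.1332) = 329.7·0.69355 = 228.662.
Rounded: 229.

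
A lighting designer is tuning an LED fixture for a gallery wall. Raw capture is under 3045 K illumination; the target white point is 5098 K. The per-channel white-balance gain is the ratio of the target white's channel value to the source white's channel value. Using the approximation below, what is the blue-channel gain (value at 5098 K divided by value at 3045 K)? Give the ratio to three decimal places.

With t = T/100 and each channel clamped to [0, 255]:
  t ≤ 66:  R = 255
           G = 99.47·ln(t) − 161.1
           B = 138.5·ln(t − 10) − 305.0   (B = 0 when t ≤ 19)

At 3045 K (t = 30.45):
  B = 138.5·ln(30.45 − 10) − 305.0 = 138.5·ln 20.45 − 305.0 = 138.5·3.0180 − 305.0 = 112.991.
At 5098 K (t = 50.98):
  B = 138.5·ln(50.98 − 10) − 305.0 = 138.5·ln 40.98 − 305.0 = 138.5·3.7131 − 305.0 = 209.262.
Gain = 209.262 / 112.991 = 1.8520 → 1.852.

1.852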